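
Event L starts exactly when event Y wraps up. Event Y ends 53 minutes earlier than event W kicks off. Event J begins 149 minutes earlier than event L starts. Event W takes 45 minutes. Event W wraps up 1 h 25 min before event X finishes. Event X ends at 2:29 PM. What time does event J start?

8:57 AM

Event W ends at 2:29 PM − 85 min = 1:04 PM.
Event W starts at 1:04 PM − 45 min = 12:19 PM.
Event Y ends at 12:19 PM − 53 min = 11:26 AM.
So event L starts at 11:26 AM.
Event J starts at 11:26 AM − 149 min = 8:57 AM.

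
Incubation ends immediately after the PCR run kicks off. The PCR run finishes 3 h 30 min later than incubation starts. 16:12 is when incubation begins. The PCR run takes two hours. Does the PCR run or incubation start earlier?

The PCR run ends at 16:12 + 210 min = 19:42.
The PCR run starts at 19:42 − 120 min = 17:42.
The PCR run starts at 17:42 and incubation starts at 16:12, so incubation is first.

incubation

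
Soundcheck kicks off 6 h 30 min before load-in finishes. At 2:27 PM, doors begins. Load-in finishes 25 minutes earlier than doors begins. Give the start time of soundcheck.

7:32 AM

Load-in ends at 2:27 PM − 25 min = 2:02 PM.
Soundcheck starts at 2:02 PM − 390 min = 7:32 AM.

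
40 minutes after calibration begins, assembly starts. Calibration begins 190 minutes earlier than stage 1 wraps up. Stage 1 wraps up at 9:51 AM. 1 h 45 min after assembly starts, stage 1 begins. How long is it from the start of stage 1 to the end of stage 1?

Calibration starts at 9:51 AM − 190 min = 6:41 AM.
Assembly starts at 6:41 AM + 40 min = 7:21 AM.
Stage 1 starts at 7:21 AM + 105 min = 9:06 AM.
From 9:06 AM to 9:51 AM is 45 minutes.

45 minutes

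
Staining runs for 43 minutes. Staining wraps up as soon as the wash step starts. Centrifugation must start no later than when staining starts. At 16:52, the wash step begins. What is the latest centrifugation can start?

Staining ends at 16:52.
Staining starts at 16:52 − 43 min = 16:09.
Centrifugation is bounded by staining, so the latest it can start is 16:09.

16:09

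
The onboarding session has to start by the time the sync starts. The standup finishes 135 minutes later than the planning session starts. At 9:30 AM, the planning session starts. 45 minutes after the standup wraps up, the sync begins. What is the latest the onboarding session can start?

The standup ends at 9:30 AM + 135 min = 11:45 AM.
The sync starts at 11:45 AM + 45 min = 12:30 PM.
The onboarding session is bounded by the sync, so the latest it can start is 12:30 PM.

12:30 PM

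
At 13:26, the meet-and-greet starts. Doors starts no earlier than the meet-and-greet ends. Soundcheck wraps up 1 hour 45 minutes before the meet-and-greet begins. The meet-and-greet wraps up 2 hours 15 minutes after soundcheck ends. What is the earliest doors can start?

13:56

Soundcheck ends at 13:26 − 105 min = 11:41.
The meet-and-greet ends at 11:41 + 135 min = 13:56.
Doors is bounded by the meet-and-greet, so the earliest it can start is 13:56.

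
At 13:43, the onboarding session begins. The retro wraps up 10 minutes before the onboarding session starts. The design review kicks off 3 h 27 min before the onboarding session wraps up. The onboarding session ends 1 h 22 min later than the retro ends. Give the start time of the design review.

The retro ends at 13:43 − 10 min = 13:33.
The onboarding session ends at 13:33 + 82 min = 14:55.
The design review starts at 14:55 − 207 min = 11:28.

11:28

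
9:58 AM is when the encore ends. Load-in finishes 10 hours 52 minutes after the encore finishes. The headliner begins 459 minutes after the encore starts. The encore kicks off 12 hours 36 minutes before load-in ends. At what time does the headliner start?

Load-in ends at 9:58 AM + 652 min = 8:50 PM.
The encore starts at 8:50 PM − 756 min = 8:14 AM.
The headliner starts at 8:14 AM + 459 min = 3:53 PM.

3:53 PM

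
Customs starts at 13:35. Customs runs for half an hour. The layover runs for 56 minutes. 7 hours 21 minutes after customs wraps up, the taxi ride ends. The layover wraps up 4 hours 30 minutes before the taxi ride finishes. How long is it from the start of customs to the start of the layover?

Customs ends at 13:35 + 30 min = 14:05.
The taxi ride ends at 14:05 + 441 min = 21:26.
The layover ends at 21:26 − 270 min = 16:56.
The layover starts at 16:56 − 56 min = 16:00.
From 13:35 to 16:00 is 2 h 25 min.

2 h 25 min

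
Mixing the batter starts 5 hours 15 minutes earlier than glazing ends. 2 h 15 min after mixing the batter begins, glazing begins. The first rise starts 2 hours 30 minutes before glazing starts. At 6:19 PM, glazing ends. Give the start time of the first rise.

12:49 PM

Mixing the batter starts at 6:19 PM − 315 min = 1:04 PM.
Glazing starts at 1:04 PM + 135 min = 3:19 PM.
The first rise starts at 3:19 PM − 150 min = 12:49 PM.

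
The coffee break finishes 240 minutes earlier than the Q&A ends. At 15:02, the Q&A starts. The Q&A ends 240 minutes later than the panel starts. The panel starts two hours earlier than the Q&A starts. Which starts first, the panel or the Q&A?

the panel

The panel starts at 15:02 − 120 min = 13:02.
The panel starts at 13:02 and the Q&A starts at 15:02, so the panel is first.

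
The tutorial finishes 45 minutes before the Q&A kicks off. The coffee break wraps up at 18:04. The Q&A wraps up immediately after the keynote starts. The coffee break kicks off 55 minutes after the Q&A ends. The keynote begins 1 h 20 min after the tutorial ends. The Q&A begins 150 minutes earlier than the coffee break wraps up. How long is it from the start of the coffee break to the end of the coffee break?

The Q&A starts at 18:04 − 150 min = 15:34.
The tutorial ends at 15:34 − 45 min = 14:49.
The keynote starts at 14:49 + 80 min = 16:09.
So the Q&A ends at 16:09.
The coffee break starts at 16:09 + 55 min = 17:04.
From 17:04 to 18:04 is 60 minutes.

60 minutes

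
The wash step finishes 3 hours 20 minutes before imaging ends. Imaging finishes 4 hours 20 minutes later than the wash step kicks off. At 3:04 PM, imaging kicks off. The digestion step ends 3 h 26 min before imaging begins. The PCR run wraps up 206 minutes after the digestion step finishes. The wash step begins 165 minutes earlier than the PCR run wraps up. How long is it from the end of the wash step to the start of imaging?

The digestion step ends at 3:04 PM − 206 min = 11:38 AM.
The PCR run ends at 11:38 AM + 206 min = 3:04 PM.
The wash step starts at 3:04 PM − 165 min = 12:19 PM.
Imaging ends at 12:19 PM + 260 min = 4:39 PM.
The wash step ends at 4:39 PM − 200 min = 1:19 PM.
From 1:19 PM to 3:04 PM is 1 h 45 min.

1 h 45 min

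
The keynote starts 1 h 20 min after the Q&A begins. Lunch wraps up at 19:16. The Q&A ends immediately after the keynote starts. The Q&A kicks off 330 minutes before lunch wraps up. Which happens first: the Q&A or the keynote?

the Q&A

The Q&A starts at 19:16 − 330 min = 13:46.
The keynote starts at 13:46 + 80 min = 15:06.
The Q&A starts at 13:46 and the keynote starts at 15:06, so the Q&A is first.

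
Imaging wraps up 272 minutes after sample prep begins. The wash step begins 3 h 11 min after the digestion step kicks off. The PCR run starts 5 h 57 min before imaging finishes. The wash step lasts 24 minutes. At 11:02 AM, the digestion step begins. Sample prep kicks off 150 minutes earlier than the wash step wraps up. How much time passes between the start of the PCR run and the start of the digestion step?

20 minutes

The wash step starts at 11:02 AM + 191 min = 2:13 PM.
The wash step ends at 2:13 PM + 24 min = 2:37 PM.
Sample prep starts at 2:37 PM − 150 min = 12:07 PM.
Imaging ends at 12:07 PM + 272 min = 4:39 PM.
The PCR run starts at 4:39 PM − 357 min = 10:42 AM.
From 10:42 AM to 11:02 AM is 20 minutes.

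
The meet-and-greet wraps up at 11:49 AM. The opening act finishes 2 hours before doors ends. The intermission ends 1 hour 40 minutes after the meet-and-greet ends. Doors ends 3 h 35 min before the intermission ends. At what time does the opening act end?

7:54 AM

The intermission ends at 11:49 AM + 100 min = 1:29 PM.
Doors ends at 1:29 PM − 215 min = 9:54 AM.
The opening act ends at 9:54 AM − 120 min = 7:54 AM.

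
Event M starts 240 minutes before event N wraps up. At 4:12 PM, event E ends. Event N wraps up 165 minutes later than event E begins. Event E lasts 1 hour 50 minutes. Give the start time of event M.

Event E starts at 4:12 PM − 110 min = 2:22 PM.
Event N ends at 2:22 PM + 165 min = 5:07 PM.
Event M starts at 5:07 PM − 240 min = 1:07 PM.

1:07 PM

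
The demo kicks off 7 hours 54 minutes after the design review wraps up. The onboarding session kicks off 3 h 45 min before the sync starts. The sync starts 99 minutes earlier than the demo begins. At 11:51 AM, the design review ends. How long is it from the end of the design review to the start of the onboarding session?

2.5 hours

The demo starts at 11:51 AM + 474 min = 7:45 PM.
The sync starts at 7:45 PM − 99 min = 6:06 PM.
The onboarding session starts at 6:06 PM − 225 min = 2:21 PM.
From 11:51 AM to 2:21 PM is 2.5 hours.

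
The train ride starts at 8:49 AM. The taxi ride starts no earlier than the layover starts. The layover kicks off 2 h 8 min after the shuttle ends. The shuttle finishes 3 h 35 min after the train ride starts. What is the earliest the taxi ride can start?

The shuttle ends at 8:49 AM + 215 min = 12:24 PM.
The layover starts at 12:24 PM + 128 min = 2:32 PM.
The taxi ride is bounded by the layover, so the earliest it can start is 2:32 PM.

2:32 PM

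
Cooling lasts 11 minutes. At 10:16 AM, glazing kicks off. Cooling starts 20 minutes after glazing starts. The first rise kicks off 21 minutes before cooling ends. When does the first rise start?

Cooling starts at 10:16 AM + 20 min = 10:36 AM.
Cooling ends at 10:36 AM + 11 min = 10:47 AM.
The first rise starts at 10:47 AM − 21 min = 10:26 AM.

10:26 AM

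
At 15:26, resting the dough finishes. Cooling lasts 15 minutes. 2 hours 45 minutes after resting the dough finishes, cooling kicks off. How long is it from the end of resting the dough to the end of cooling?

180 minutes

Cooling starts at 15:26 + 165 min = 18:11.
Cooling ends at 18:11 + 15 min = 18:26.
From 15:26 to 18:26 is 180 minutes.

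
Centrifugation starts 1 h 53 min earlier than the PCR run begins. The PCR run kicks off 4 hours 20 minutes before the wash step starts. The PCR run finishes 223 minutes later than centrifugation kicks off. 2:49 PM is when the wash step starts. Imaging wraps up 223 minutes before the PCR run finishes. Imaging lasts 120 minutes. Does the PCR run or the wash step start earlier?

The PCR run starts at 2:49 PM − 260 min = 10:29 AM.
The PCR run starts at 10:29 AM and the wash step starts at 2:49 PM, so the PCR run is first.

the PCR run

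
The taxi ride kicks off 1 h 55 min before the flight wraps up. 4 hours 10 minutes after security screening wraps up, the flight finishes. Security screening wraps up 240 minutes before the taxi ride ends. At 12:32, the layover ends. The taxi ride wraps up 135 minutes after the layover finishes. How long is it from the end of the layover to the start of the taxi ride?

The taxi ride ends at 12:32 + 135 min = 14:47.
Security screening ends at 14:47 − 240 min = 10:47.
The flight ends at 10:47 + 250 min = 14:57.
The taxi ride starts at 14:57 − 115 min = 13:02.
From 12:32 to 13:02 is half an hour.

half an hour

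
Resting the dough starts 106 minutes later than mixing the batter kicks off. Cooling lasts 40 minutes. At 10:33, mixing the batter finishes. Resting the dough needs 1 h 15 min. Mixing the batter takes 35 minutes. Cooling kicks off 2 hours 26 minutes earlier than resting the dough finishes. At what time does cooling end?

11:13

Mixing the batter starts at 10:33 − 35 min = 09:58.
Resting the dough starts at 09:58 + 106 min = 11:44.
Resting the dough ends at 11:44 + 75 min = 12:59.
Cooling starts at 12:59 − 146 min = 10:33.
Cooling ends at 10:33 + 40 min = 11:13.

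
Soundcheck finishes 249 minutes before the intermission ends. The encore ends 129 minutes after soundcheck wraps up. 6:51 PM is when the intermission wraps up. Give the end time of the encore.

Soundcheck ends at 6:51 PM − 249 min = 2:42 PM.
The encore ends at 2:42 PM + 129 min = 4:51 PM.

4:51 PM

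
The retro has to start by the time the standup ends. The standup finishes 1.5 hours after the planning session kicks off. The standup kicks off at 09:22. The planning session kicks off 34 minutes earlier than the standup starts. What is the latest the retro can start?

The planning session starts at 09:22 − 34 min = 08:48.
The standup ends at 08:48 + 90 min = 10:18.
The retro is bounded by the standup, so the latest it can start is 10:18.

10:18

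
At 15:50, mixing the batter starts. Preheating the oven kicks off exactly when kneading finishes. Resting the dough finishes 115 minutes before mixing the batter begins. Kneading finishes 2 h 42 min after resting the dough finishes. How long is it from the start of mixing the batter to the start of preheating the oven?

Resting the dough ends at 15:50 − 115 min = 13:55.
Kneading ends at 13:55 + 162 min = 16:37.
So preheating the oven starts at 16:37.
From 15:50 to 16:37 is 47 minutes.

47 minutes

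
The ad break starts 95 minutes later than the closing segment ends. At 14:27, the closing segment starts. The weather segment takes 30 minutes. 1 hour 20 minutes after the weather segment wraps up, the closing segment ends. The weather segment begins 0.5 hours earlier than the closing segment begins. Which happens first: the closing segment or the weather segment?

The weather segment starts at 14:27 − 30 min = 13:57.
The closing segment starts at 14:27 and the weather segment starts at 13:57, so the weather segment is first.

the weather segment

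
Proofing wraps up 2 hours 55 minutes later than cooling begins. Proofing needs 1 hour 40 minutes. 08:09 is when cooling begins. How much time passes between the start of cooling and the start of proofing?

Proofing ends at 08:09 + 175 min = 11:04.
Proofing starts at 11:04 − 100 min = 09:24.
From 08:09 to 09:24 is 1 h 15 min.

1 h 15 min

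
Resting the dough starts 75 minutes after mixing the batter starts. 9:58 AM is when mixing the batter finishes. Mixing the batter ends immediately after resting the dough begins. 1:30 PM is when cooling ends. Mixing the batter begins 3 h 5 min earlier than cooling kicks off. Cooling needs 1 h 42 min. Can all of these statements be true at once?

Cooling starts at 1:30 PM − 102 min = 11:48 AM.
Mixing the batter starts at 11:48 AM − 185 min = 8:43 AM.
Resting the dough starts at 8:43 AM + 75 min = 9:58 AM.
So mixing the batter ends at 9:58 AM.
That matches the stated 9:58 AM, so the schedule is consistent.

Yes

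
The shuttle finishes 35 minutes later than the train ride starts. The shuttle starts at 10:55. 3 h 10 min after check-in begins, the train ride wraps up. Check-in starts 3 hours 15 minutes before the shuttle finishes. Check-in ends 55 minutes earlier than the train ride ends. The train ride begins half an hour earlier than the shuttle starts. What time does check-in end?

10:00

The train ride starts at 10:55 − 30 min = 10:25.
The shuttle ends at 10:25 + 35 min = 11:00.
Check-in starts at 11:00 − 195 min = 07:45.
The train ride ends at 07:45 + 190 min = 10:55.
Check-in ends at 10:55 − 55 min = 10:00.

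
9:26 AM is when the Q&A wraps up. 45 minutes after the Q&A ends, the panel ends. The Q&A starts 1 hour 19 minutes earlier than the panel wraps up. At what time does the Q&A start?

The panel ends at 9:26 AM + 45 min = 10:11 AM.
The Q&A starts at 10:11 AM − 79 min = 8:52 AM.

8:52 AM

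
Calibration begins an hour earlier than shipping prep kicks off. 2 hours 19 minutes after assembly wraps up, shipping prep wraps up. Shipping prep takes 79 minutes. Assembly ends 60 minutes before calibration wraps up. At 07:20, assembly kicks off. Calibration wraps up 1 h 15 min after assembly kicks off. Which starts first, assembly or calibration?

assembly

Calibration ends at 07:20 + 75 min = 08:35.
Assembly ends at 08:35 − 60 min = 07:35.
Shipping prep ends at 07:35 + 139 min = 09:54.
Shipping prep starts at 09:54 − 79 min = 08:35.
Calibration starts at 08:35 − 60 min = 07:35.
Assembly starts at 07:20 and calibration starts at 07:35, so assembly is first.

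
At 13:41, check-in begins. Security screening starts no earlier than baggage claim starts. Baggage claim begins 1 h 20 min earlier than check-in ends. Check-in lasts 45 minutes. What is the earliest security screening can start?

13:06

Check-in ends at 13:41 + 45 min = 14:26.
Baggage claim starts at 14:26 − 80 min = 13:06.
Security screening is bounded by baggage claim, so the earliest it can start is 13:06.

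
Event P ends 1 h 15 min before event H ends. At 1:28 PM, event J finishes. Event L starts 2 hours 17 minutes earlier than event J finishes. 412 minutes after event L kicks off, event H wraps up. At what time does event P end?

Event L starts at 1:28 PM − 137 min = 11:11 AM.
Event H ends at 11:11 AM + 412 min = 6:03 PM.
Event P ends at 6:03 PM − 75 min = 4:48 PM.

4:48 PM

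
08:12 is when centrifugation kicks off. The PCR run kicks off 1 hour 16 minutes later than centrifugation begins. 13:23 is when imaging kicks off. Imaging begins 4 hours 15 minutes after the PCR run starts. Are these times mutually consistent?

The PCR run starts at 08:12 + 76 min = 09:28.
Imaging starts at 09:28 + 255 min = 13:43.
But imaging is also said to start at 13:23 — a 20-minute conflict.

No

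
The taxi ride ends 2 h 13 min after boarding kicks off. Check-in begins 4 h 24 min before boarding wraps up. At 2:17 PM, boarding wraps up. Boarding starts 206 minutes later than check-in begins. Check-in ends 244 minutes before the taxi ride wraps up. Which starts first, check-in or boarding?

check-in

Check-in starts at 2:17 PM − 264 min = 9:53 AM.
Boarding starts at 9:53 AM + 206 min = 1:19 PM.
Check-in starts at 9:53 AM and boarding starts at 1:19 PM, so check-in is first.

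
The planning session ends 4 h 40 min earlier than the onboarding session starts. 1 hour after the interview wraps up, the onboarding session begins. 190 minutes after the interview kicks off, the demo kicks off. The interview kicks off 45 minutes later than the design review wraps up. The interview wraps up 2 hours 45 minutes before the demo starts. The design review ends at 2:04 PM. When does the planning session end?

The interview starts at 2:04 PM + 45 min = 2:49 PM.
The demo starts at 2:49 PM + 190 min = 5:59 PM.
The interview ends at 5:59 PM − 165 min = 3:14 PM.
The onboarding session starts at 3:14 PM + 60 min = 4:14 PM.
The planning session ends at 4:14 PM − 280 min = 11:34 AM.

11:34 AM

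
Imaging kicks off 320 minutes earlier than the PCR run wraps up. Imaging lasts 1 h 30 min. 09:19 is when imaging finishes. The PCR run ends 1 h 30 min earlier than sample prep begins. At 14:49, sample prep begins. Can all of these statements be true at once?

No

The PCR run ends at 14:49 − 90 min = 13:19.
Imaging starts at 13:19 − 320 min = 07:59.
Imaging ends at 07:59 + 90 min = 09:29.
But imaging is also said to end at 09:19 — a 10-minute conflict.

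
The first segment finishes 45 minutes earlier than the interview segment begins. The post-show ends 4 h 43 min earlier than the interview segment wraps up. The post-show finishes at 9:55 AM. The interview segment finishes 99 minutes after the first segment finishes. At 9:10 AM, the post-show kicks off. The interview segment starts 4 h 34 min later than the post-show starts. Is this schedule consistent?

Yes

The interview segment starts at 9:10 AM + 274 min = 1:44 PM.
The first segment ends at 1:44 PM − 45 min = 12:59 PM.
The interview segment ends at 12:59 PM + 99 min = 2:38 PM.
The post-show ends at 2:38 PM − 283 min = 9:55 AM.
That matches the stated 9:55 AM, so the schedule is consistent.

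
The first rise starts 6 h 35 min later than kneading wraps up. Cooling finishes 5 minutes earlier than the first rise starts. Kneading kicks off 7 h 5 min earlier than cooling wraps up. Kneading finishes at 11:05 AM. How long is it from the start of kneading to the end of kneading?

35 minutes

The first rise starts at 11:05 AM + 395 min = 5:40 PM.
Cooling ends at 5:40 PM − 5 min = 5:35 PM.
Kneading starts at 5:35 PM − 425 min = 10:30 AM.
From 10:30 AM to 11:05 AM is 35 minutes.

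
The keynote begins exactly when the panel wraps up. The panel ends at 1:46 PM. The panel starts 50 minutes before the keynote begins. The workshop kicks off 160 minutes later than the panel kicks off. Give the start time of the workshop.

The keynote starts at 1:46 PM.
The panel starts at 1:46 PM − 50 min = 12:56 PM.
The workshop starts at 12:56 PM + 160 min = 3:36 PM.

3:36 PM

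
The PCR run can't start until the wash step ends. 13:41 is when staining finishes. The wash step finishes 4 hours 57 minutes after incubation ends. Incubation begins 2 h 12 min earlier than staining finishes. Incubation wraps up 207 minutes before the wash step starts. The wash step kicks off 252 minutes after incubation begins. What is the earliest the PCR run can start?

17:11

Incubation starts at 13:41 − 132 min = 11:29.
The wash step starts at 11:29 + 252 min = 15:41.
Incubation ends at 15:41 − 207 min = 12:14.
The wash step ends at 12:14 + 297 min = 17:11.
The PCR run is bounded by the wash step, so the earliest it can start is 17:11.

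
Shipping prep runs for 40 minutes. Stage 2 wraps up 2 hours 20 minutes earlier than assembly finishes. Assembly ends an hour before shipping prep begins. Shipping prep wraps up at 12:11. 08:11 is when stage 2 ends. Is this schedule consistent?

Yes

Shipping prep starts at 12:11 − 40 min = 11:31.
Assembly ends at 11:31 − 60 min = 10:31.
Stage 2 ends at 10:31 − 140 min = 08:11.
That matches the stated 08:11, so the schedule is consistent.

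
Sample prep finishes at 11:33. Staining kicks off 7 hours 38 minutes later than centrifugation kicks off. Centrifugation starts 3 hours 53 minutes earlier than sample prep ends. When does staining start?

Centrifugation starts at 11:33 − 233 min = 07:40.
Staining starts at 07:40 + 458 min = 15:18.

15:18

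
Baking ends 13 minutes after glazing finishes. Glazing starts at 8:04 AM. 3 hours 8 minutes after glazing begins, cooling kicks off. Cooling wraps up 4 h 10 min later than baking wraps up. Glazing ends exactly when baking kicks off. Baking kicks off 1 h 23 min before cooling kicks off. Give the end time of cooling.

Cooling starts at 8:04 AM + 188 min = 11:12 AM.
Baking starts at 11:12 AM − 83 min = 9:49 AM.
So glazing ends at 9:49 AM.
Baking ends at 9:49 AM + 13 min = 10:02 AM.
Cooling ends at 10:02 AM + 250 min = 2:12 PM.

2:12 PM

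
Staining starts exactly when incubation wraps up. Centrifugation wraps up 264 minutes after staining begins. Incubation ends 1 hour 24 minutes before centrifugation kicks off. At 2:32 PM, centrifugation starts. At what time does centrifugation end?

5:32 PM

Incubation ends at 2:32 PM − 84 min = 1:08 PM.
So staining starts at 1:08 PM.
Centrifugation ends at 1:08 PM + 264 min = 5:32 PM.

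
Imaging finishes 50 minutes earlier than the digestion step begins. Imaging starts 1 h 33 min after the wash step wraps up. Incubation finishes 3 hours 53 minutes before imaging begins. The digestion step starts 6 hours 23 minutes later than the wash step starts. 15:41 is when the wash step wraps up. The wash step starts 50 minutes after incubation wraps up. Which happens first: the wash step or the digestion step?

Imaging starts at 15:41 + 93 min = 17:14.
Incubation ends at 17:14 − 233 min = 13:21.
The wash step starts at 13:21 + 50 min = 14:11.
The digestion step starts at 14:11 + 383 min = 20:34.
The wash step starts at 14:11 and the digestion step starts at 20:34, so the wash step is first.

the wash step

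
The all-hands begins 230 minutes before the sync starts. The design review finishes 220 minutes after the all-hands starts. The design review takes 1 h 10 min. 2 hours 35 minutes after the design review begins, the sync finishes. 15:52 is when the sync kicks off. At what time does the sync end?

The all-hands starts at 15:52 − 230 min = 12:02.
The design review ends at 12:02 + 220 min = 15:42.
The design review starts at 15:42 − 70 min = 14:32.
The sync ends at 14:32 + 155 min = 17:07.

17:07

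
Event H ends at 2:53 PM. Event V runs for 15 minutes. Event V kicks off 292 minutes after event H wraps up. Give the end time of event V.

Event V starts at 2:53 PM + 292 min = 7:45 PM.
Event V ends at 7:45 PM + 15 min = 8:00 PM.

8:00 PM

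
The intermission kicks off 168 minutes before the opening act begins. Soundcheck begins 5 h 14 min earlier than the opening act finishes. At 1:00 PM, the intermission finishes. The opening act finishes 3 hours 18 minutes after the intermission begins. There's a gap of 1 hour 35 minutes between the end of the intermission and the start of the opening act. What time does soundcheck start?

The opening act starts at 1:00 PM + 95 min = 2:35 PM.
The intermission starts at 2:35 PM − 168 min = 11:47 AM.
The opening act ends at 11:47 AM + 198 min = 3:05 PM.
Soundcheck starts at 3:05 PM − 314 min = 9:51 AM.

9:51 AM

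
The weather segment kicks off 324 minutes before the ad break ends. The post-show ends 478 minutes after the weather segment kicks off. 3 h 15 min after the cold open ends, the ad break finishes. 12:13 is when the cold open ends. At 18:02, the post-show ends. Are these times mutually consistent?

The ad break ends at 12:13 + 195 min = 15:28.
The weather segment starts at 15:28 − 324 min = 10:04.
The post-show ends at 10:04 + 478 min = 18:02.
That matches the stated 18:02, so the schedule is consistent.

Yes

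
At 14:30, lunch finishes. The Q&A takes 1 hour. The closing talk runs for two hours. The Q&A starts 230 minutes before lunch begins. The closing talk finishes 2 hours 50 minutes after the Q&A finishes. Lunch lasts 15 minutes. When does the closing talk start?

Lunch starts at 14:30 − 15 min = 14:15.
The Q&A starts at 14:15 − 230 min = 10:25.
The Q&A ends at 10:25 + 60 min = 11:25.
The closing talk ends at 11:25 + 170 min = 14:15.
The closing talk starts at 14:15 − 120 min = 12:15.

12:15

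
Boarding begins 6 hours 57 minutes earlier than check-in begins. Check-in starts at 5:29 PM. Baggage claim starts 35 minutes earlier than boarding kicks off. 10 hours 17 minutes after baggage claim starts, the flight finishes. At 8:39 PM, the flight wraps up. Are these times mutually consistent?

No

Boarding starts at 5:29 PM − 417 min = 10:32 AM.
Baggage claim starts at 10:32 AM − 35 min = 9:57 AM.
The flight ends at 9:57 AM + 617 min = 8:14 PM.
But the flight is also said to end at 8:39 PM — a 25-minute conflict.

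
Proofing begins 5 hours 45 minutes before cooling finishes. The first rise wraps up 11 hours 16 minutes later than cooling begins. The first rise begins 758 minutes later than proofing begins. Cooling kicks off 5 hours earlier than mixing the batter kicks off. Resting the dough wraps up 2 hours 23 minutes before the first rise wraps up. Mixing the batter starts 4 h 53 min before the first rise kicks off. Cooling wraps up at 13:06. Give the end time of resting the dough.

18:59

Proofing starts at 13:06 − 345 min = 07:21.
The first rise starts at 07:21 + 758 min = 19:59.
Mixing the batter starts at 19:59 − 293 min = 15:06.
Cooling starts at 15:06 − 300 min = 10:06.
The first rise ends at 10:06 + 676 min = 21:22.
Resting the dough ends at 21:22 − 143 min = 18:59.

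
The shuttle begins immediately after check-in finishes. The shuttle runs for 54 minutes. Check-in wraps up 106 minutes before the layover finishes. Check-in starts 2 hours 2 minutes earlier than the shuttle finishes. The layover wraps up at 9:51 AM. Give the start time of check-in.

Check-in ends at 9:51 AM − 106 min = 8:05 AM.
So the shuttle starts at 8:05 AM.
The shuttle ends at 8:05 AM + 54 min = 8:59 AM.
Check-in starts at 8:59 AM − 122 min = 6:57 AM.

6:57 AM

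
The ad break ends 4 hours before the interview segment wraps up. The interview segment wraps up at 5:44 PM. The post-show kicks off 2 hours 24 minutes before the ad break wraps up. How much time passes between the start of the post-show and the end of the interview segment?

6 hours 24 minutes

The ad break ends at 5:44 PM − 240 min = 1:44 PM.
The post-show starts at 1:44 PM − 144 min = 11:20 AM.
From 11:20 AM to 5:44 PM is 6 hours 24 minutes.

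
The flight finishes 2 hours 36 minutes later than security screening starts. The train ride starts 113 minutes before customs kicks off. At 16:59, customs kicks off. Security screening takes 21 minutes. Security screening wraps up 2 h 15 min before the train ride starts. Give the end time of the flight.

The train ride starts at 16:59 − 113 min = 15:06.
Security screening ends at 15:06 − 135 min = 12:51.
Security screening starts at 12:51 − 21 min = 12:30.
The flight ends at 12:30 + 156 min = 15:06.

15:06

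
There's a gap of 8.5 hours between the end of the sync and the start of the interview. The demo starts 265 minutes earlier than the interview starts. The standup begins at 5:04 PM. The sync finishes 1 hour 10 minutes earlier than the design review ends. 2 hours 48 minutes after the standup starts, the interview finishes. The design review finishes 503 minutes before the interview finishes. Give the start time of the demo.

2:24 PM

The interview ends at 5:04 PM + 168 min = 7:52 PM.
The design review ends at 7:52 PM − 503 min = 11:29 AM.
The sync ends at 11:29 AM − 70 min = 10:19 AM.
The interview starts at 10:19 AM + 510 min = 6:49 PM.
The demo starts at 6:49 PM − 265 min = 2:24 PM.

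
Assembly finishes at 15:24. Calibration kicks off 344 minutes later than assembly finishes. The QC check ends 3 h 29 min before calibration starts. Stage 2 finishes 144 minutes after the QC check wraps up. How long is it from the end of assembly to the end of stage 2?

279 minutes

Calibration starts at 15:24 + 344 min = 21:08.
The QC check ends at 21:08 − 209 min = 17:39.
Stage 2 ends at 17:39 + 144 min = 20:03.
From 15:24 to 20:03 is 279 minutes.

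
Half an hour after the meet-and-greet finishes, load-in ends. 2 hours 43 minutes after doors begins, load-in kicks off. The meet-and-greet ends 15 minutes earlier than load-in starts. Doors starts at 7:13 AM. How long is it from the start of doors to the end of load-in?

Load-in starts at 7:13 AM + 163 min = 9:56 AM.
The meet-and-greet ends at 9:56 AM − 15 min = 9:41 AM.
Load-in ends at 9:41 AM + 30 min = 10:11 AM.
From 7:13 AM to 10:11 AM is 2 h 58 min.

2 h 58 min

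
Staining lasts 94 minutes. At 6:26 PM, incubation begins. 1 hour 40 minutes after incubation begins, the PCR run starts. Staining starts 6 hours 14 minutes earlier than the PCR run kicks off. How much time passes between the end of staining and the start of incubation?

The PCR run starts at 6:26 PM + 100 min = 8:06 PM.
Staining starts at 8:06 PM − 374 min = 1:52 PM.
Staining ends at 1:52 PM + 94 min = 3:26 PM.
From 3:26 PM to 6:26 PM is 3 hours.

3 hours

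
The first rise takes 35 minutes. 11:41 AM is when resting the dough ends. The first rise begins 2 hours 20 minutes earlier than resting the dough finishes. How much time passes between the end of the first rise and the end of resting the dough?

1 h 45 min

The first rise starts at 11:41 AM − 140 min = 9:21 AM.
The first rise ends at 9:21 AM + 35 min = 9:56 AM.
From 9:56 AM to 11:41 AM is 1 h 45 min.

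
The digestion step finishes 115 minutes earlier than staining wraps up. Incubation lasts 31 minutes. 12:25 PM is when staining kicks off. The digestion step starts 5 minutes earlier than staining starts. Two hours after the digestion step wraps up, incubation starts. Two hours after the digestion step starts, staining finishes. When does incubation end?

The digestion step starts at 12:25 PM − 5 min = 12:20 PM.
Staining ends at 12:20 PM + 120 min = 2:20 PM.
The digestion step ends at 2:20 PM − 115 min = 12:25 PM.
Incubation starts at 12:25 PM + 120 min = 2:25 PM.
Incubation ends at 2:25 PM + 31 min = 2:56 PM.

2:56 PM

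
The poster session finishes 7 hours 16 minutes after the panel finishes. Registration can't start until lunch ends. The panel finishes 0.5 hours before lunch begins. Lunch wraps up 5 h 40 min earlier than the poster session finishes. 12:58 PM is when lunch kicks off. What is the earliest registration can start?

2:04 PM

The panel ends at 12:58 PM − 30 min = 12:28 PM.
The poster session ends at 12:28 PM + 436 min = 7:44 PM.
Lunch ends at 7:44 PM − 340 min = 2:04 PM.
Registration is bounded by lunch, so the earliest it can start is 2:04 PM.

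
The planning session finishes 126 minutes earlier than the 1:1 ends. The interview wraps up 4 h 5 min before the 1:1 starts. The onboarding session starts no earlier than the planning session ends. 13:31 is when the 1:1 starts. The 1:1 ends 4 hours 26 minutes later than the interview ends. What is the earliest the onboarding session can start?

The interview ends at 13:31 − 245 min = 09:26.
The 1:1 ends at 09:26 + 266 min = 13:52.
The planning session ends at 13:52 − 126 min = 11:46.
The onboarding session is bounded by the planning session, so the earliest it can start is 11:46.

11:46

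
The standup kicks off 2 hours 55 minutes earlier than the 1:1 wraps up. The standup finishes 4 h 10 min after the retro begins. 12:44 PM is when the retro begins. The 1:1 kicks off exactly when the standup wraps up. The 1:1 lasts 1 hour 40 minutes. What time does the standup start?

3:39 PM

The standup ends at 12:44 PM + 250 min = 4:54 PM.
So the 1:1 starts at 4:54 PM.
The 1:1 ends at 4:54 PM + 100 min = 6:34 PM.
The standup starts at 6:34 PM − 175 min = 3:39 PM.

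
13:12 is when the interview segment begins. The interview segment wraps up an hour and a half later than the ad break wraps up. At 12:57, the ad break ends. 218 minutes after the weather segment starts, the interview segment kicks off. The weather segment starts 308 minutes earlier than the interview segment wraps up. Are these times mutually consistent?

The interview segment ends at 12:57 + 90 min = 14:27.
The weather segment starts at 14:27 − 308 min = 09:19.
The interview segment starts at 09:19 + 218 min = 12:57.
But the interview segment is also said to start at 13:12 — a 15-minute conflict.

No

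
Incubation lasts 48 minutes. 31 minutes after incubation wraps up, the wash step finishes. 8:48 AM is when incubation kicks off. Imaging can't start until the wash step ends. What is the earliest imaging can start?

Incubation ends at 8:48 AM + 48 min = 9:36 AM.
The wash step ends at 9:36 AM + 31 min = 10:07 AM.
Imaging is bounded by the wash step, so the earliest it can start is 10:07 AM.

10:07 AM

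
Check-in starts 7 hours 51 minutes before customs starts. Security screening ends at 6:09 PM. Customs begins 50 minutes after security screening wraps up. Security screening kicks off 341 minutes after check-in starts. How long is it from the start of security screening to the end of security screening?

1 h 20 min

Customs starts at 6:09 PM + 50 min = 6:59 PM.
Check-in starts at 6:59 PM − 471 min = 11:08 AM.
Security screening starts at 11:08 AM + 341 min = 4:49 PM.
From 4:49 PM to 6:09 PM is 1 h 20 min.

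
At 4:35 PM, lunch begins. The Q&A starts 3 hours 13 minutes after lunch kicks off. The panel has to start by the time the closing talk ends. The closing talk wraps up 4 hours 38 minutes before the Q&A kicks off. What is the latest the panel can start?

3:10 PM

The Q&A starts at 4:35 PM + 193 min = 7:48 PM.
The closing talk ends at 7:48 PM − 278 min = 3:10 PM.
The panel is bounded by the closing talk, so the latest it can start is 3:10 PM.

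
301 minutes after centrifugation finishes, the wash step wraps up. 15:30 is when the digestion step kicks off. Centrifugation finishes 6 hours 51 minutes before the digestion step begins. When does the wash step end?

Centrifugation ends at 15:30 − 411 min = 08:39.
The wash step ends at 08:39 + 301 min = 13:40.

13:40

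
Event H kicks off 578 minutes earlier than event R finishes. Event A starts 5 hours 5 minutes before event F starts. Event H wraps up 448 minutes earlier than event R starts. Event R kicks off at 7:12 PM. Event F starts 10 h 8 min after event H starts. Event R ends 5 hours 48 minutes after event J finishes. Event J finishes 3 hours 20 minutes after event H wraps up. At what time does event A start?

4:17 PM

Event H ends at 7:12 PM − 448 min = 11:44 AM.
Event J ends at 11:44 AM + 200 min = 3:04 PM.
Event R ends at 3:04 PM + 348 min = 8:52 PM.
Event H starts at 8:52 PM − 578 min = 11:14 AM.
Event F starts at 11:14 AM + 608 min = 9:22 PM.
Event A starts at 9:22 PM − 305 min = 4:17 PM.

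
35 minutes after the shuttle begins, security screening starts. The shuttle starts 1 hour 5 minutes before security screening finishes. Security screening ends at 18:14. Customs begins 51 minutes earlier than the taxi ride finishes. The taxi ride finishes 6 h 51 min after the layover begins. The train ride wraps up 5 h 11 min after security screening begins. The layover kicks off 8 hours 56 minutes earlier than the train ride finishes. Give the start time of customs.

The shuttle starts at 18:14 − 65 min = 17:09.
Security screening starts at 17:09 + 35 min = 17:44.
The train ride ends at 17:44 + 311 min = 22:55.
The layover starts at 22:55 − 536 min = 13:59.
The taxi ride ends at 13:59 + 411 min = 20:50.
Customs starts at 20:50 − 51 min = 19:59.

19:59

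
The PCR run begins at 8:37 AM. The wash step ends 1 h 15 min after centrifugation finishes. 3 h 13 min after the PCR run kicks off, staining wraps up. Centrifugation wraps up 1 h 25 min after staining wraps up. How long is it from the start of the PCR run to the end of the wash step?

Staining ends at 8:37 AM + 193 min = 11:50 AM.
Centrifugation ends at 11:50 AM + 85 min = 1:15 PM.
The wash step ends at 1:15 PM + 75 min = 2:30 PM.
From 8:37 AM to 2:30 PM is 5 h 53 min.

5 h 53 min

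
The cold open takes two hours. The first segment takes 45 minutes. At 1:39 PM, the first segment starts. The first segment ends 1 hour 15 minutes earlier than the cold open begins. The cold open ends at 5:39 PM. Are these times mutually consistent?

Yes

The cold open starts at 5:39 PM − 120 min = 3:39 PM.
The first segment ends at 3:39 PM − 75 min = 2:24 PM.
The first segment starts at 2:24 PM − 45 min = 1:39 PM.
That matches the stated 1:39 PM, so the schedule is consistent.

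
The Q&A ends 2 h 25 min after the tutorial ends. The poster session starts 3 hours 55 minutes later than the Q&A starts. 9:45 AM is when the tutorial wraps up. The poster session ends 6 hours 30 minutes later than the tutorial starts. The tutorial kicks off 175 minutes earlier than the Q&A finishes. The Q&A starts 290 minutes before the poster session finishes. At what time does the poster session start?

2:50 PM

The Q&A ends at 9:45 AM + 145 min = 12:10 PM.
The tutorial starts at 12:10 PM − 175 min = 9:15 AM.
The poster session ends at 9:15 AM + 390 min = 3:45 PM.
The Q&A starts at 3:45 PM − 290 min = 10:55 AM.
The poster session starts at 10:55 AM + 235 min = 2:50 PM.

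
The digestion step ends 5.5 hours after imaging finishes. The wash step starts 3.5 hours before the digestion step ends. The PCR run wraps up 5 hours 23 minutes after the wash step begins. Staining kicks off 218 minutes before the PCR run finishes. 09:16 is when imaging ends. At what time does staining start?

13:01

The digestion step ends at 09:16 + 330 min = 14:46.
The wash step starts at 14:46 − 210 min = 11:16.
The PCR run ends at 11:16 + 323 min = 16:39.
Staining starts at 16:39 − 218 min = 13:01.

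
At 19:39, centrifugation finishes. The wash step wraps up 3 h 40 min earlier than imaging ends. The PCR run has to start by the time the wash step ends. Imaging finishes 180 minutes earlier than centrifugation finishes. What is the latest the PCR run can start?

Imaging ends at 19:39 − 180 min = 16:39.
The wash step ends at 16:39 − 220 min = 12:59.
The PCR run is bounded by the wash step, so the latest it can start is 12:59.

12:59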